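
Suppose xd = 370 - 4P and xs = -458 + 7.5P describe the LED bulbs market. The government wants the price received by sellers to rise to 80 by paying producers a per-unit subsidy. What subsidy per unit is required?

Required subsidy s = 23 per unit

At a seller price of 80, quantity supplied is -458 + 7.5·80 = 142.
Buyers absorb 142 only when they pay Pb with 370 − 4·Pb = 142, i.e. Pb = 57.
s = Ps − Pb = 80 − 57 = 23.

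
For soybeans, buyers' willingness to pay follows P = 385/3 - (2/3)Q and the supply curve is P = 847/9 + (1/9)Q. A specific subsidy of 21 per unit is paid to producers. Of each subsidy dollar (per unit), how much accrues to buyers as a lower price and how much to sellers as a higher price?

Pre-subsidy: 385/3 - (2/3)Q = 847/9 + (1/9)Q gives Q* = 44 and P* = 99.
With the subsidy, sellers receive Ps = Pb + 21 for each unit, where Pb is the price buyers pay.
On the curves, Pb = 385/3 - (2/3)Q and Ps = 847/9 + (1/9)Q; the wedge Ps − Pb = 21 gives 847/9 + (1/9)Q − (385/3 - (2/3)Q) = 21, so Q' = 71.
Then Pb = 385/3 − (2/3)·71 = 81 and Ps = 847/9 + (1/9)·71 = 102.
Buyers' price falls by P* − Pb = 99 − 81 = 18; sellers' price rises by Ps − P* = 102 − 99 = 3.

Buyers gain 18 per unit; sellers gain 3 per unit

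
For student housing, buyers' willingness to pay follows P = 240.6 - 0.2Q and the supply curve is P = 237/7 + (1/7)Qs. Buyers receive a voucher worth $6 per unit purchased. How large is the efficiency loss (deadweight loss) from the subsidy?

Deadweight loss = $52.5

Pre-subsidy: 240.6 - 0.2Q = 237/7 + (1/7)Q gives Q* = 603 and P* = 120.
With the rebate, buyers effectively pay Pb = Ps − 6, where Ps is the price sellers receive.
On the curves, Pb = 240.6 - 0.2Q and Ps = 237/7 + (1/7)Q; the wedge Ps − Pb = 6 gives 237/7 + (1/7)Q − (240.6 - 0.2Q) = 6, so Q' = 620.5.
Then Pb = 240.6 − 0.2·620.5 = 116.5 and Ps = 237/7 + (1/7)·620.5 = 122.5.
The subsidy expands output by 620.5 − 603 = 17.5 past the efficient level; on those units the gap between marginal cost and willingness to pay runs from 0 up to 6.
DWL = ½ × 6 × 17.5 = 52.5.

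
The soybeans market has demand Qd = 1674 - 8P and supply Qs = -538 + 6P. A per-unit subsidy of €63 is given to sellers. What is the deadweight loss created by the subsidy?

Deadweight loss = €6804

Pre-subsidy: 1674 - 8P = -538 + 6P gives P* = 158, Q* = 410.
With the subsidy, sellers receive Ps = Pb + 63 for each unit, where Pb is the price buyers pay.
Supply in terms of Pb becomes Qs = -538 + 6(Pb + 63) = -160 + 6Pb. Setting this equal to demand: 1674 - 8Pb = -160 + 6Pb, so Pb = 131.
Sellers receive Ps = 131 + 63 = 194; Q' = 1674 − 8·131 = 626.
The subsidy expands output by 626 − 410 = 216 past the efficient level; on those units the gap between marginal cost and willingness to pay runs from 0 up to 63.
DWL = ½ × 63 × 216 = 6804.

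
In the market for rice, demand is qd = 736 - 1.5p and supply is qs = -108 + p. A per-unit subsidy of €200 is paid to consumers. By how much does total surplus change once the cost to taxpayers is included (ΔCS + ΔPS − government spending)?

Net change in total surplus = -€12000

Pre-subsidy: 736 - 1.5p = -108 + p gives p* = 337.6, q* = 229.6.
With the rebate, buyers effectively pay pb = ps − 200, where ps is the price sellers receive.
Demand in terms of ps becomes qd = 736 − 1.5(ps − 200) = 1036 - 1.5ps. Setting this equal to supply: 1036 - 1.5ps = -108 + ps, so ps = 457.6.
Buyers pay pb = 457.6 − 200 = 257.6; q' = -108 + 1·457.6 = 349.6.
ΔCS = ½(229.6 + 349.6)(337.6 − 257.6) = 23168; ΔPS = ½(229.6 + 349.6)(457.6 − 337.6) = 34752.
Government spending = 200 × 349.6 = 69920.
Net change = 23168 + 34752 − 69920 = -12000. The loss equals the DWL triangle ½·200·120.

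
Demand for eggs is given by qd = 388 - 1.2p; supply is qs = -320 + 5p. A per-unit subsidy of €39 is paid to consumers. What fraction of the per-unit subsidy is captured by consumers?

Pre-subsidy: 388 - 1.2p = -320 + 5p gives p* = 3540/31, q* = 7780/31.
With the rebate, buyers effectively pay pb = ps − 39, where ps is the price sellers receive.
Demand in terms of ps becomes qd = 388 − 1.2(ps − 39) = 434.8 - 1.2ps. Setting this equal to supply: 434.8 - 1.2ps = -320 + 5ps, so ps = 3774/31.
Buyers pay pb = 3774/31 − 39 = 2565/31; q' = -320 + 5·(3774/31) = 8950/31.
Buyers' price falls by p* − pb = 3540/31 − 2565/31 = 975/31; sellers' price rises by ps − p* = 3774/31 − 3540/31 = 234/31.
So consumers capture (975/31)/39 = 25/31 of each unit of subsidy.

Consumer share = 25/31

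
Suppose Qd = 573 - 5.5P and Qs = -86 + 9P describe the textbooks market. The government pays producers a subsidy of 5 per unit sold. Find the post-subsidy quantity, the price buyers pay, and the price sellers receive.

Pre-subsidy: 573 - 5.5P = -86 + 9P gives P* = 1318/29, Q* = 9368/29.
With the subsidy, sellers receive Ps = Pb + 5 for each unit, where Pb is the price buyers pay.
Supply in terms of Pb becomes Qs = -86 + 9(Pb + 5) = -41 + 9Pb. Setting this equal to demand: 573 - 5.5Pb = -41 + 9Pb, so Pb = 1228/29.
Sellers receive Ps = 1228/29 + 5 = 1373/29; Q' = 573 − 5.5·(1228/29) = 9863/29.

Q' = 9863/29; buyers pay 1228/29; sellers receive 1373/29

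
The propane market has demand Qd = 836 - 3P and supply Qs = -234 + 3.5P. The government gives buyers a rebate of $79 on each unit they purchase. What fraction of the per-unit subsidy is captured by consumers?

Pre-subsidy: 836 - 3P = -234 + 3.5P gives P* = 2140/13, Q* = 4448/13.
With the rebate, buyers effectively pay Pb = Ps − 79, where Ps is the price sellers receive.
Demand in terms of Ps becomes Qd = 836 − 3(Ps − 79) = 1073 - 3Ps. Setting this equal to supply: 1073 - 3Ps = -234 + 3.5Ps, so Ps = 2614/13.
Buyers pay Pb = 2614/13 − 79 = 1587/13; Q' = -234 + 3.5·(2614/13) = 6107/13.
Buyers' price falls by P* − Pb = 2140/13 − 1587/13 = 553/13; sellers' price rises by Ps − P* = 2614/13 − 2140/13 = 474/13.
So consumers capture (553/13)/79 = 7/13 of each unit of subsidy.

Consumer share = 7/13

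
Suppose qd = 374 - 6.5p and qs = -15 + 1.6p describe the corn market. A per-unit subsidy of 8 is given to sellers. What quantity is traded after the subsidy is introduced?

q' = 649/9

Pre-subsidy: 374 - 6.5p = -15 + 1.6p gives p* = 3890/81, q* = 5009/81.
With the subsidy, sellers receive ps = pb + 8 for each unit, where pb is the price buyers pay.
Supply in terms of pb becomes qs = -15 + 1.6(pb + 8) = -2.2 + 1.6pb. Setting this equal to demand: 374 - 6.5pb = -2.2 + 1.6pb, so pb = 418/9.
Sellers receive ps = 418/9 + 8 = 490/9; q' = 374 − 6.5·(418/9) = 649/9.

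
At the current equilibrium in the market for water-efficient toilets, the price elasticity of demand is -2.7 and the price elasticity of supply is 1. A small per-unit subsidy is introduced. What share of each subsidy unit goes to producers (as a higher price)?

Producer share = 27/37

For a small subsidy around the equilibrium, the benefit split depends on the relative slopes, which at a point are proportional to the elasticities.
Buyer share = εs/(εs + |εd|) = 1/(1 + 2.7) = 10/37; seller share = |εd|/(εs + |εd|) = 27/37.
So producers capture 27/37 of the subsidy.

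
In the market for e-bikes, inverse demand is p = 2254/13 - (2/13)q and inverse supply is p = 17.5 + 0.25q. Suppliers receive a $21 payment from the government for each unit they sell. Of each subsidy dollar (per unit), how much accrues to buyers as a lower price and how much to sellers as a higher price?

Buyers gain $8 per unit; sellers gain $13 per unit

Pre-subsidy: 2254/13 - (2/13)q = 17.5 + 0.25q gives q* = 386 and p* = 114.
With the subsidy, sellers receive ps = pb + 21 for each unit, where pb is the price buyers pay.
On the curves, pb = 2254/13 - (2/13)q and ps = 17.5 + 0.25q; the wedge ps − pb = 21 gives 17.5 + 0.25q − (2254/13 - (2/13)q) = 21, so q' = 438.
Then pb = 2254/13 − (2/13)·438 = 106 and ps = 17.5 + 0.25·438 = 127.
Buyers' price falls by p* − pb = 114 − 106 = 8; sellers' price rises by ps − p* = 127 − 114 = 13.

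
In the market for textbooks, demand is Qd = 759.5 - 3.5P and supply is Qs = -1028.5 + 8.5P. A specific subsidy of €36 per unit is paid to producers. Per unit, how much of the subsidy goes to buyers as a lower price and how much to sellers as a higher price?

Pre-subsidy: 759.5 - 3.5P = -1028.5 + 8.5P gives P* = 149, Q* = 238.
With the subsidy, sellers receive Ps = Pb + 36 for each unit, where Pb is the price buyers pay.
Supply in terms of Pb becomes Qs = -1028.5 + 8.5(Pb + 36) = -722.5 + 8.5Pb. Setting this equal to demand: 759.5 - 3.5Pb = -722.5 + 8.5Pb, so Pb = 123.5.
Sellers receive Ps = 123.5 + 36 = 159.5; Q' = 759.5 − 3.5·123.5 = 327.25.
Buyers' price falls by P* − Pb = 149 − 123.5 = 25.5; sellers' price rises by Ps − P* = 159.5 − 149 = 10.5.

Buyers gain €25.5 per unit; sellers gain €10.5 per unit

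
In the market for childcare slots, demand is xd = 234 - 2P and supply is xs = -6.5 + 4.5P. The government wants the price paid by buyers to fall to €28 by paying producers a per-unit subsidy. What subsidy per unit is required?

At a buyer price of 28, quantity demanded is 234 − 2·28 = 178.
Sellers supply 178 only when they receive Ps with -6.5 + 4.5·Ps = 178, i.e. Ps = 41.
s = Ps − Pb = 41 − 28 = 13.

Required subsidy s = €13 per unit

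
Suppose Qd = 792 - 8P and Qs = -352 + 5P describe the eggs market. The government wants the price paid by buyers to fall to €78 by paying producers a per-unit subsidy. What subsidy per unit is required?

Required subsidy s = €26 per unit

At a buyer price of 78, quantity demanded is 792 − 8·78 = 168.
Sellers supply 168 only when they receive Ps with -352 + 5·Ps = 168, i.e. Ps = 104.
s = Ps − Pb = 104 − 78 = 26.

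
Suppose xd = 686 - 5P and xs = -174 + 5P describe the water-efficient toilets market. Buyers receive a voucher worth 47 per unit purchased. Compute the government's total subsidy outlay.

Government cost = 17554.5

Pre-subsidy: 686 - 5P = -174 + 5P gives P* = 86, x* = 256.
With the rebate, buyers effectively pay Pb = Ps − 47, where Ps is the price sellers receive.
Demand in terms of Ps becomes xd = 686 − 5(Ps − 47) = 921 - 5Ps. Setting this equal to supply: 921 - 5Ps = -174 + 5Ps, so Ps = 109.5.
Buyers pay Pb = 109.5 − 47 = 62.5; x' = -174 + 5·109.5 = 373.5.
Government outlay = subsidy × quantity = 47 × 373.5 = 17554.5.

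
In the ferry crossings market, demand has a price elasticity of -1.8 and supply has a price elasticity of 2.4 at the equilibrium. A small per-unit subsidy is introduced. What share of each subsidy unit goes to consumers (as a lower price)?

For a small subsidy around the equilibrium, the benefit split depends on the relative slopes, which at a point are proportional to the elasticities.
Buyer share = εs/(εs + |εd|) = 2.4/(2.4 + 1.8) = 4/7; seller share = |εd|/(εs + |εd|) = 3/7.

Consumer share = 4/7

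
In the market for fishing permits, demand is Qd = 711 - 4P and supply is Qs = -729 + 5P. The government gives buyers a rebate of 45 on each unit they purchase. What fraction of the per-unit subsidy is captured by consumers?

Consumer share = 5/9

Pre-subsidy: 711 - 4P = -729 + 5P gives P* = 160, Q* = 71.
With the rebate, buyers effectively pay Pb = Ps − 45, where Ps is the price sellers receive.
Demand in terms of Ps becomes Qd = 711 − 4(Ps − 45) = 891 - 4Ps. Setting this equal to supply: 891 - 4Ps = -729 + 5Ps, so Ps = 180.
Buyers pay Pb = 180 − 45 = 135; Q' = -729 + 5·180 = 171.
Buyers' price falls by P* − Pb = 160 − 135 = 25; sellers' price rises by Ps − P* = 180 − 160 = 20.
So consumers capture 25/45 = 5/9 of each unit of subsidy.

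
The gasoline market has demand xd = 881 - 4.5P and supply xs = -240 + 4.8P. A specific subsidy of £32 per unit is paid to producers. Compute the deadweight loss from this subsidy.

Pre-subsidy: 881 - 4.5P = -240 + 4.8P gives P* = 11210/93, x* = 10496/31.
With the subsidy, sellers receive Ps = Pb + 32 for each unit, where Pb is the price buyers pay.
Supply in terms of Pb becomes xs = -240 + 4.8(Pb + 32) = -86.4 + 4.8Pb. Setting this equal to demand: 881 - 4.5Pb = -86.4 + 4.8Pb, so Pb = 9674/93.
Sellers receive Ps = 9674/93 + 32 = 12650/93; x' = 881 − 4.5·(9674/93) = 12800/31.
The subsidy expands output by 12800/31 − 10496/31 = 2304/31 past the efficient level; on those units the gap between marginal cost and willingness to pay runs from 0 up to 32.
DWL = ½ × 32 × 2304/31 = 36864/31.

Deadweight loss = 36864/31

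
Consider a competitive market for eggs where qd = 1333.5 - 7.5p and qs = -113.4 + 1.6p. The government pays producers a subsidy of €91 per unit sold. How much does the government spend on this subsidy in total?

Government cost = €23751

Pre-subsidy: 1333.5 - 7.5p = -113.4 + 1.6p gives p* = 159, q* = 141.
With the subsidy, sellers receive ps = pb + 91 for each unit, where pb is the price buyers pay.
Supply in terms of pb becomes qs = -113.4 + 1.6(pb + 91) = 32.2 + 1.6pb. Setting this equal to demand: 1333.5 - 7.5pb = 32.2 + 1.6pb, so pb = 143.
Sellers receive ps = 143 + 91 = 234; q' = 1333.5 − 7.5·143 = 261.
Government outlay = subsidy × quantity = 91 × 261 = 23751.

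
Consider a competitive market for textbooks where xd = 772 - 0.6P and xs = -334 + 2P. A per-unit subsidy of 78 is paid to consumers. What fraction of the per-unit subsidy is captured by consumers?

Pre-subsidy: 772 - 0.6P = -334 + 2P gives P* = 5530/13, x* = 6718/13.
With the rebate, buyers effectively pay Pb = Ps − 78, where Ps is the price sellers receive.
Demand in terms of Ps becomes xd = 772 − 0.6(Ps − 78) = 818.8 - 0.6Ps. Setting this equal to supply: 818.8 - 0.6Ps = -334 + 2Ps, so Ps = 5764/13.
Buyers pay Pb = 5764/13 − 78 = 4750/13; x' = -334 + 2·(5764/13) = 7186/13.
Buyers' price falls by P* − Pb = 5530/13 − 4750/13 = 60; sellers' price rises by Ps − P* = 5764/13 − 5530/13 = 18.
So consumers capture 60/78 = 10/13 of each unit of subsidy.

Consumer share = 10/13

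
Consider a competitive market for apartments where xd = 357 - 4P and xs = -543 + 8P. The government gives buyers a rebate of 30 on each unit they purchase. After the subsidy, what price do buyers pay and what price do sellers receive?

Buyers pay 55; sellers receive 85

Pre-subsidy: 357 - 4P = -543 + 8P gives P* = 75, x* = 57.
With the rebate, buyers effectively pay Pb = Ps − 30, where Ps is the price sellers receive.
Demand in terms of Ps becomes xd = 357 − 4(Ps − 30) = 477 - 4Ps. Setting this equal to supply: 477 - 4Ps = -543 + 8Ps, so Ps = 85.
Buyers pay Pb = 85 − 30 = 55; x' = -543 + 8·85 = 137.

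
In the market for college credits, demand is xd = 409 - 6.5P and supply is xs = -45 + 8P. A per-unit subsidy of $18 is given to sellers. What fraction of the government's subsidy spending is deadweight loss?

Pre-subsidy: 409 - 6.5P = -45 + 8P gives P* = 908/29, x* = 5959/29.
With the subsidy, sellers receive Ps = Pb + 18 for each unit, where Pb is the price buyers pay.
Supply in terms of Pb becomes xs = -45 + 8(Pb + 18) = 99 + 8Pb. Setting this equal to demand: 409 - 6.5Pb = 99 + 8Pb, so Pb = 620/29.
Sellers receive Ps = 620/29 + 18 = 1142/29; x' = 409 − 6.5·(620/29) = 7831/29.
ΔCS = ½(5959/29 + 7831/29)(908/29 − 620/29) = 1985760/841; ΔPS = ½(5959/29 + 7831/29)(1142/29 − 908/29) = 1613430/841.
Government spending = 18 × 7831/29 = 140958/29.
DWL = ½ × 18 × (7831/29 − 5959/29) = 16848/29; fraction = (16848/29) / (140958/29) = 936/7831.

DWL / government spending = 936/7831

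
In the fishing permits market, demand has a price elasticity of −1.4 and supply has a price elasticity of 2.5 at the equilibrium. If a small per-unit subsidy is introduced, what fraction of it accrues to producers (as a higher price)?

For a small subsidy around the equilibrium, the benefit split depends on the relative slopes, which at a point are proportional to the elasticities.
Buyer share = εs/(εs + |εd|) = 2.5/(2.5 + 1.4) = 25/39; seller share = |εd|/(εs + |εd|) = 14/39.
So producers capture 14/39 of the subsidy.

Producer share = 14/39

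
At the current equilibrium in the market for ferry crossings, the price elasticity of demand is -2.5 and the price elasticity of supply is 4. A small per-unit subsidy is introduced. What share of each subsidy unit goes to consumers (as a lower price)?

Consumer share = 8/13

For a small subsidy around the equilibrium, the benefit split depends on the relative slopes, which at a point are proportional to the elasticities.
Buyer share = εs/(εs + |εd|) = 4/(4 + 2.5) = 8/13; seller share = |εd|/(εs + |εd|) = 5/13.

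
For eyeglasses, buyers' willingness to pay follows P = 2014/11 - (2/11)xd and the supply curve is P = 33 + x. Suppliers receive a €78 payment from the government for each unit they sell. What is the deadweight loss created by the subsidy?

Deadweight loss = €2574

Pre-subsidy: 2014/11 - (2/11)x = 33 + x gives x* = 127 and P* = 160.
With the subsidy, sellers receive Ps = Pb + 78 for each unit, where Pb is the price buyers pay.
On the curves, Pb = 2014/11 - (2/11)x and Ps = 33 + x; the wedge Ps − Pb = 78 gives 33 + x − (2014/11 - (2/11)x) = 78, so x' = 193.
Then Pb = 2014/11 − (2/11)·193 = 148 and Ps = 33 + 1·193 = 226.
The subsidy expands output by 193 − 127 = 66 past the efficient level; on those units the gap between marginal cost and willingness to pay runs from 0 up to 78.
DWL = ½ × 78 × 66 = 2574.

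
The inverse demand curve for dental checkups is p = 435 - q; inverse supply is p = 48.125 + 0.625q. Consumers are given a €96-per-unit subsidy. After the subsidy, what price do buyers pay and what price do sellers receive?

Pre-subsidy: 435 - q = 48.125 + 0.625q gives q* = 3095/13 and p* = 2560/13.
With the rebate, buyers effectively pay pb = ps − 96, where ps is the price sellers receive.
On the curves, pb = 435 - q and ps = 48.125 + 0.625q; the wedge ps − pb = 96 gives 48.125 + 0.625q − (435 - q) = 96, so q' = 3863/13.
Then pb = 435 − 1·(3863/13) = 1792/13 and ps = 48.125 + 0.625·(3863/13) = 3040/13.

Buyers pay 1792/13; sellers receive 3040/13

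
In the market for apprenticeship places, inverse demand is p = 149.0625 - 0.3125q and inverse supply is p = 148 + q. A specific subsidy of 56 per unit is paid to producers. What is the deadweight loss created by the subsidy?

Deadweight loss = 3584/3

Pre-subsidy: 149.0625 - 0.3125q = 148 + q gives q* = 17/21 and p* = 3125/21.
With the subsidy, sellers receive ps = pb + 56 for each unit, where pb is the price buyers pay.
On the curves, pb = 149.0625 - 0.3125q and ps = 148 + q; the wedge ps − pb = 56 gives 148 + q − (149.0625 - 0.3125q) = 56, so q' = 913/21.
Then pb = 149.0625 − 0.3125·(913/21) = 2845/21 and ps = 148 + 1·(913/21) = 4021/21.
The subsidy expands output by 913/21 − 17/21 = 128/3 past the efficient level; on those units the gap between marginal cost and willingness to pay runs from 0 up to 56.
DWL = ½ × 56 × 128/3 = 3584/3.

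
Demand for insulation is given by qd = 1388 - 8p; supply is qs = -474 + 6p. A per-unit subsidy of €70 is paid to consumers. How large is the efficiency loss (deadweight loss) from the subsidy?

Pre-subsidy: 1388 - 8p = -474 + 6p gives p* = 133, q* = 324.
With the rebate, buyers effectively pay pb = ps − 70, where ps is the price sellers receive.
Demand in terms of ps becomes qd = 1388 − 8(ps − 70) = 1948 - 8ps. Setting this equal to supply: 1948 - 8ps = -474 + 6ps, so ps = 173.
Buyers pay pb = 173 − 70 = 103; q' = -474 + 6·173 = 564.
The subsidy expands output by 564 − 324 = 240 past the efficient level; on those units the gap between marginal cost and willingness to pay runs from 0 up to 70.
DWL = ½ × 70 × 240 = 8400.

Deadweight loss = €8400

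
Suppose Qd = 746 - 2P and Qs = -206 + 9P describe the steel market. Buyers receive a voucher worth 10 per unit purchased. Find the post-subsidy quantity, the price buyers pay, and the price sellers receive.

Q' = 6482/11; buyers pay 862/11; sellers receive 972/11

Pre-subsidy: 746 - 2P = -206 + 9P gives P* = 952/11, Q* = 6302/11.
With the rebate, buyers effectively pay Pb = Ps − 10, where Ps is the price sellers receive.
Demand in terms of Ps becomes Qd = 746 − 2(Ps − 10) = 766 - 2Ps. Setting this equal to supply: 766 - 2Ps = -206 + 9Ps, so Ps = 972/11.
Buyers pay Pb = 972/11 − 10 = 862/11; Q' = -206 + 9·(972/11) = 6482/11.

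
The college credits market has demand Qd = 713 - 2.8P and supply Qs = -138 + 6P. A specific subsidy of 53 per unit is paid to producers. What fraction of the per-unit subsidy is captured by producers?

Pre-subsidy: 713 - 2.8P = -138 + 6P gives P* = 4255/44, Q* = 9729/22.
With the subsidy, sellers receive Ps = Pb + 53 for each unit, where Pb is the price buyers pay.
Supply in terms of Pb becomes Qs = -138 + 6(Pb + 53) = 180 + 6Pb. Setting this equal to demand: 713 - 2.8Pb = 180 + 6Pb, so Pb = 2665/44.
Sellers receive Ps = 2665/44 + 53 = 4997/44; Q' = 713 − 2.8·(2665/44) = 11955/22.
Buyers' price falls by P* − Pb = 4255/44 − 2665/44 = 795/22; sellers' price rises by Ps − P* = 4997/44 − 4255/44 = 371/22.
So producers capture (371/22)/53 = 7/22 of each unit of subsidy.

Producer share = 7/22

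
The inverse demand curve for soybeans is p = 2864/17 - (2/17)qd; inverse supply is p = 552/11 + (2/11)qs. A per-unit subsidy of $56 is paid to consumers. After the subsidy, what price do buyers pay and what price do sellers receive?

Pre-subsidy: 2864/17 - (2/17)q = 552/11 + (2/11)q gives q* = 395 and p* = 122.
With the rebate, buyers effectively pay pb = ps − 56, where ps is the price sellers receive.
On the curves, pb = 2864/17 - (2/17)q and ps = 552/11 + (2/11)q; the wedge ps − pb = 56 gives 552/11 + (2/11)q − (2864/17 - (2/17)q) = 56, so q' = 582.
Then pb = 2864/17 − (2/17)·582 = 100 and ps = 552/11 + (2/11)·582 = 156.

Buyers pay $100; sellers receive $156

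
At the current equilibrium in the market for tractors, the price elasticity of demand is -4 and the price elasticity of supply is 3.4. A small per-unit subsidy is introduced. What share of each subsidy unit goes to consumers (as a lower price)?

Consumer share = 17/37

For a small subsidy around the equilibrium, the benefit split depends on the relative slopes, which at a point are proportional to the elasticities.
Buyer share = εs/(εs + |εd|) = 3.4/(3.4 + 4) = 17/37; seller share = |εd|/(εs + |εd|) = 20/37.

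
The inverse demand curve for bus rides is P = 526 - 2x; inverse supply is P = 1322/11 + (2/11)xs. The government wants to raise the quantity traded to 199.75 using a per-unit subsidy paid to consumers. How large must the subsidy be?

Required subsidy s = 30 per unit

At x = 199.75, from the demand curve buyers pay Pb = 526 − 2·199.75 = 126.5; from the supply curve sellers need Ps = 1322/11 + (2/11)·199.75 = 156.5.
The subsidy must fill the gap: s = Ps − Pb = 156.5 − 126.5 = 30.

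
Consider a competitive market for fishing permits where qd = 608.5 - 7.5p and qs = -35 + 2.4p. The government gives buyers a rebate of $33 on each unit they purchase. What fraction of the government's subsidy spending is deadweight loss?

DWL / government spending = 30/181

Pre-subsidy: 608.5 - 7.5p = -35 + 2.4p gives p* = 65, q* = 121.
With the rebate, buyers effectively pay pb = ps − 33, where ps is the price sellers receive.
Demand in terms of ps becomes qd = 608.5 − 7.5(ps − 33) = 856 - 7.5ps. Setting this equal to supply: 856 - 7.5ps = -35 + 2.4ps, so ps = 90.
Buyers pay pb = 90 − 33 = 57; q' = -35 + 2.4·90 = 181.
ΔCS = ½(121 + 181)(65 − 57) = 1208; ΔPS = ½(121 + 181)(90 − 65) = 3775.
Government spending = 33 × 181 = 5973.
DWL = ½ × 33 × (181 − 121) = 990; fraction = 990 / 5973 = 30/181.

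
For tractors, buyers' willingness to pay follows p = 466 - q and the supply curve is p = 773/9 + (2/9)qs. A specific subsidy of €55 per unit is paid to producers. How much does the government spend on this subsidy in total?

Pre-subsidy: 466 - q = 773/9 + (2/9)q gives q* = 311 and p* = 155.
With the subsidy, sellers receive ps = pb + 55 for each unit, where pb is the price buyers pay.
On the curves, pb = 466 - q and ps = 773/9 + (2/9)q; the wedge ps − pb = 55 gives 773/9 + (2/9)q − (466 - q) = 55, so q' = 356.
Then pb = 466 − 1·356 = 110 and ps = 773/9 + (2/9)·356 = 165.
Government outlay = subsidy × quantity = 55 × 356 = 19580.

Government cost = €19580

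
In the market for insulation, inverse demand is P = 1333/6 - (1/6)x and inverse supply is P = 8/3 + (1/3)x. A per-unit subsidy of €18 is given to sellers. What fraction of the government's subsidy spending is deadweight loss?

DWL / government spending = 18/475

Pre-subsidy: 1333/6 - (1/6)x = 8/3 + (1/3)x gives x* = 439 and P* = 149.
With the subsidy, sellers receive Ps = Pb + 18 for each unit, where Pb is the price buyers pay.
On the curves, Pb = 1333/6 - (1/6)x and Ps = 8/3 + (1/3)x; the wedge Ps − Pb = 18 gives 8/3 + (1/3)x − (1333/6 - (1/6)x) = 18, so x' = 475.
Then Pb = 1333/6 − (1/6)·475 = 143 and Ps = 8/3 + (1/3)·475 = 161.
ΔCS = ½(439 + 475)(149 − 143) = 2742; ΔPS = ½(439 + 475)(161 − 149) = 5484.
Government spending = 18 × 475 = 8550.
DWL = ½ × 18 × (475 − 439) = 324; fraction = 324 / 8550 = 18/475.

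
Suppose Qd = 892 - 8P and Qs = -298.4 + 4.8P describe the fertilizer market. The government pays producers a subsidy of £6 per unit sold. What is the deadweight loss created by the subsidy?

Deadweight loss = £54

Pre-subsidy: 892 - 8P = -298.4 + 4.8P gives P* = 93, Q* = 148.
With the subsidy, sellers receive Ps = Pb + 6 for each unit, where Pb is the price buyers pay.
Supply in terms of Pb becomes Qs = -298.4 + 4.8(Pb + 6) = -269.6 + 4.8Pb. Setting this equal to demand: 892 - 8Pb = -269.6 + 4.8Pb, so Pb = 90.75.
Sellers receive Ps = 90.75 + 6 = 96.75; Q' = 892 − 8·90.75 = 166.
The subsidy expands output by 166 − 148 = 18 past the efficient level; on those units the gap between marginal cost and willingness to pay runs from 0 up to 6.
DWL = ½ × 6 × 18 = 54.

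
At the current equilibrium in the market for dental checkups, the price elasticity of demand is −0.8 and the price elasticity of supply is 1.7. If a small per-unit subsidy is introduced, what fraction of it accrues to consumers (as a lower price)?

For a small subsidy around the equilibrium, the benefit split depends on the relative slopes, which at a point are proportional to the elasticities.
Buyer share = εs/(εs + |εd|) = 1.7/(1.7 + 0.8) = 0.68; seller share = |εd|/(εs + |εd|) = 0.32.

Consumer share = 0.68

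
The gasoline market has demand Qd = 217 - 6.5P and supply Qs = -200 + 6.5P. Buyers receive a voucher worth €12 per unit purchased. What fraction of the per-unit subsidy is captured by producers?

Pre-subsidy: 217 - 6.5P = -200 + 6.5P gives P* = 417/13, Q* = 8.5.
With the rebate, buyers effectively pay Pb = Ps − 12, where Ps is the price sellers receive.
Demand in terms of Ps becomes Qd = 217 − 6.5(Ps − 12) = 295 - 6.5Ps. Setting this equal to supply: 295 - 6.5Ps = -200 + 6.5Ps, so Ps = 495/13.
Buyers pay Pb = 495/13 − 12 = 339/13; Q' = -200 + 6.5·(495/13) = 47.5.
Buyers' price falls by P* − Pb = 417/13 − 339/13 = 6; sellers' price rises by Ps − P* = 495/13 − 417/13 = 6.
So producers capture 6/12 = 0.5 of each unit of subsidy.

Producer share = 0.5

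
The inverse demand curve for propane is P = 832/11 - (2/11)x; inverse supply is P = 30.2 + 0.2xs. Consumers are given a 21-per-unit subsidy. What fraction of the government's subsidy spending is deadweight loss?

Pre-subsidy: 832/11 - (2/11)x = 30.2 + 0.2x gives x* = 119 and P* = 54.
With the rebate, buyers effectively pay Pb = Ps − 21, where Ps is the price sellers receive.
On the curves, Pb = 832/11 - (2/11)x and Ps = 30.2 + 0.2x; the wedge Ps − Pb = 21 gives 30.2 + 0.2x − (832/11 - (2/11)x) = 21, so x' = 174.
Then Pb = 832/11 − (2/11)·174 = 44 and Ps = 30.2 + 0.2·174 = 65.
ΔCS = ½(119 + 174)(54 − 44) = 1465; ΔPS = ½(119 + 174)(65 − 54) = 1611.5.
Government spending = 21 × 174 = 3654.
DWL = ½ × 21 × (174 − 119) = 577.5; fraction = 577.5 / 3654 = 55/348.

DWL / government spending = 55/348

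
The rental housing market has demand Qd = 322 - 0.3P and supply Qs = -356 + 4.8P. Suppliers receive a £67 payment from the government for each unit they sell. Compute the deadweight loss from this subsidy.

Deadweight loss = 53868/85

Pre-subsidy: 322 - 0.3P = -356 + 4.8P gives P* = 2260/17, Q* = 4796/17.
With the subsidy, sellers receive Ps = Pb + 67 for each unit, where Pb is the price buyers pay.
Supply in terms of Pb becomes Qs = -356 + 4.8(Pb + 67) = -34.4 + 4.8Pb. Setting this equal to demand: 322 - 0.3Pb = -34.4 + 4.8Pb, so Pb = 1188/17.
Sellers receive Ps = 1188/17 + 67 = 2327/17; Q' = 322 − 0.3·(1188/17) = 25588/85.
The subsidy expands output by 25588/85 − 4796/17 = 1608/85 past the efficient level; on those units the gap between marginal cost and willingness to pay runs from 0 up to 67.
DWL = ½ × 67 × 1608/85 = 53868/85.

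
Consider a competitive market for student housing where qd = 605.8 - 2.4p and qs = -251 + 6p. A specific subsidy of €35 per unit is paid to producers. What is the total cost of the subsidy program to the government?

Government cost = €14735

Pre-subsidy: 605.8 - 2.4p = -251 + 6p gives p* = 102, q* = 361.
With the subsidy, sellers receive ps = pb + 35 for each unit, where pb is the price buyers pay.
Supply in terms of pb becomes qs = -251 + 6(pb + 35) = -41 + 6pb. Setting this equal to demand: 605.8 - 2.4pb = -41 + 6pb, so pb = 77.
Sellers receive ps = 77 + 35 = 112; q' = 605.8 − 2.4·77 = 421.
Government outlay = subsidy × quantity = 35 × 421 = 14735.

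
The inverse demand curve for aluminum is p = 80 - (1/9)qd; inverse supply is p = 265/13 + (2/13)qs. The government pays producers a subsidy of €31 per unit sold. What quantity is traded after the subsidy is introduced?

q' = 342

Pre-subsidy: 80 - (1/9)q = 265/13 + (2/13)q gives q* = 225 and p* = 55.
With the subsidy, sellers receive ps = pb + 31 for each unit, where pb is the price buyers pay.
On the curves, pb = 80 - (1/9)q and ps = 265/13 + (2/13)q; the wedge ps − pb = 31 gives 265/13 + (2/13)q − (80 - (1/9)q) = 31, so q' = 342.
Then pb = 80 − (1/9)·342 = 42 and ps = 265/13 + (2/13)·342 = 73.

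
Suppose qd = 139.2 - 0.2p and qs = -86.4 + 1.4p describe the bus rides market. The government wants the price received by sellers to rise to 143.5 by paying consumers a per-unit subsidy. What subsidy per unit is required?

Required subsidy s = 20 per unit

At a seller price of 143.5, quantity supplied is -86.4 + 1.4·143.5 = 114.5.
Buyers absorb 114.5 only when they pay pb with 139.2 − 0.2·pb = 114.5, i.e. pb = 123.5.
s = ps − pb = 143.5 − 123.5 = 20.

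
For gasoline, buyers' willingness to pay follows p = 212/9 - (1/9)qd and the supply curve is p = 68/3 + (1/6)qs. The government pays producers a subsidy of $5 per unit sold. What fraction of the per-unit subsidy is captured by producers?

Pre-subsidy: 212/9 - (1/9)q = 68/3 + (1/6)q gives q* = 3.2 and p* = 23.2.
With the subsidy, sellers receive ps = pb + 5 for each unit, where pb is the price buyers pay.
On the curves, pb = 212/9 - (1/9)q and ps = 68/3 + (1/6)q; the wedge ps − pb = 5 gives 68/3 + (1/6)q − (212/9 - (1/9)q) = 5, so q' = 21.2.
Then pb = 212/9 − (1/9)·21.2 = 21.2 and ps = 68/3 + (1/6)·21.2 = 26.2.
Buyers' price falls by p* − pb = 23.2 − 21.2 = 2; sellers' price rises by ps − p* = 26.2 − 23.2 = 3.
So producers capture 3/5 = 0.6 of each unit of subsidy.

Producer share = 0.6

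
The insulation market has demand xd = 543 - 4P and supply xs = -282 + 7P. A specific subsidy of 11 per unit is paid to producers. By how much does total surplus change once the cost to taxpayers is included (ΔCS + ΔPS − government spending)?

Net change in total surplus = -154

Pre-subsidy: 543 - 4P = -282 + 7P gives P* = 75, x* = 243.
With the subsidy, sellers receive Ps = Pb + 11 for each unit, where Pb is the price buyers pay.
Supply in terms of Pb becomes xs = -282 + 7(Pb + 11) = -205 + 7Pb. Setting this equal to demand: 543 - 4Pb = -205 + 7Pb, so Pb = 68.
Sellers receive Ps = 68 + 11 = 79; x' = 543 − 4·68 = 271.
ΔCS = ½(243 + 271)(75 − 68) = 1799; ΔPS = ½(243 + 271)(79 − 75) = 1028.
Government spending = 11 × 271 = 2981.
Net change = 1799 + 1028 − 2981 = -154. The loss equals the DWL triangle ½·11·28.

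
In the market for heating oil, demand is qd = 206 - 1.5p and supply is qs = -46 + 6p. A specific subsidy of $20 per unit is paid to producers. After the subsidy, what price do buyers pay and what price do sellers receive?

Buyers pay $17.6; sellers receive $37.6

Pre-subsidy: 206 - 1.5p = -46 + 6p gives p* = 33.6, q* = 155.6.
With the subsidy, sellers receive ps = pb + 20 for each unit, where pb is the price buyers pay.
Supply in terms of pb becomes qs = -46 + 6(pb + 20) = 74 + 6pb. Setting this equal to demand: 206 - 1.5pb = 74 + 6pb, so pb = 17.6.
Sellers receive ps = 17.6 + 20 = 37.6; q' = 206 − 1.5·17.6 = 179.6.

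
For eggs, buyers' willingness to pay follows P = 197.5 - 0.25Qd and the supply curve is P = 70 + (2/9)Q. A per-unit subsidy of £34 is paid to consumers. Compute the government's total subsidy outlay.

Pre-subsidy: 197.5 - 0.25Q = 70 + (2/9)Q gives Q* = 270 and P* = 130.
With the rebate, buyers effectively pay Pb = Ps − 34, where Ps is the price sellers receive.
On the curves, Pb = 197.5 - 0.25Q and Ps = 70 + (2/9)Q; the wedge Ps − Pb = 34 gives 70 + (2/9)Q − (197.5 - 0.25Q) = 34, so Q' = 342.
Then Pb = 197.5 − 0.25·342 = 112 and Ps = 70 + (2/9)·342 = 146.
Government outlay = subsidy × quantity = 34 × 342 = 11628.

Government cost = £11628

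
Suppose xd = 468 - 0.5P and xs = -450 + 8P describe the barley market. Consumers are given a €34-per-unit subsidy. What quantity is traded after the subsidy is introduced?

x' = 430

Pre-subsidy: 468 - 0.5P = -450 + 8P gives P* = 108, x* = 414.
With the rebate, buyers effectively pay Pb = Ps − 34, where Ps is the price sellers receive.
Demand in terms of Ps becomes xd = 468 − 0.5(Ps − 34) = 485 - 0.5Ps. Setting this equal to supply: 485 - 0.5Ps = -450 + 8Ps, so Ps = 110.
Buyers pay Pb = 110 − 34 = 76; x' = -450 + 8·110 = 430.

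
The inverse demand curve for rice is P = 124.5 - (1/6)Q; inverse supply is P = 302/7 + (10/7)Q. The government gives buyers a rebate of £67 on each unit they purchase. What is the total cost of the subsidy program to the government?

Pre-subsidy: 124.5 - (1/6)Q = 302/7 + (10/7)Q gives Q* = 51 and P* = 116.
With the rebate, buyers effectively pay Pb = Ps − 67, where Ps is the price sellers receive.
On the curves, Pb = 124.5 - (1/6)Q and Ps = 302/7 + (10/7)Q; the wedge Ps − Pb = 67 gives 302/7 + (10/7)Q − (124.5 - (1/6)Q) = 67, so Q' = 93.
Then Pb = 124.5 − (1/6)·93 = 109 and Ps = 302/7 + (10/7)·93 = 176.
Government outlay = subsidy × quantity = 67 × 93 = 6231.

Government cost = £6231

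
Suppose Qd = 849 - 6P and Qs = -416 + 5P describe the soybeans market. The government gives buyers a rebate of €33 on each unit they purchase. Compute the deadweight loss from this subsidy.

Pre-subsidy: 849 - 6P = -416 + 5P gives P* = 115, Q* = 159.
With the rebate, buyers effectively pay Pb = Ps − 33, where Ps is the price sellers receive.
Demand in terms of Ps becomes Qd = 849 − 6(Ps − 33) = 1047 - 6Ps. Setting this equal to supply: 1047 - 6Ps = -416 + 5Ps, so Ps = 133.
Buyers pay Pb = 133 − 33 = 100; Q' = -416 + 5·133 = 249.
The subsidy expands output by 249 − 159 = 90 past the efficient level; on those units the gap between marginal cost and willingness to pay runs from 0 up to 33.
DWL = ½ × 33 × 90 = 1485.

Deadweight loss = €1485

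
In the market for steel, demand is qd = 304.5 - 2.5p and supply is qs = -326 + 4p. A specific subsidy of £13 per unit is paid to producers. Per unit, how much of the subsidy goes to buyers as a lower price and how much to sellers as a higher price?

Buyers gain £8 per unit; sellers gain £5 per unit

Pre-subsidy: 304.5 - 2.5p = -326 + 4p gives p* = 97, q* = 62.
With the subsidy, sellers receive ps = pb + 13 for each unit, where pb is the price buyers pay.
Supply in terms of pb becomes qs = -326 + 4(pb + 13) = -274 + 4pb. Setting this equal to demand: 304.5 - 2.5pb = -274 + 4pb, so pb = 89.
Sellers receive ps = 89 + 13 = 102; q' = 304.5 − 2.5·89 = 82.
Buyers' price falls by p* − pb = 97 − 89 = 8; sellers' price rises by ps − p* = 102 − 97 = 5.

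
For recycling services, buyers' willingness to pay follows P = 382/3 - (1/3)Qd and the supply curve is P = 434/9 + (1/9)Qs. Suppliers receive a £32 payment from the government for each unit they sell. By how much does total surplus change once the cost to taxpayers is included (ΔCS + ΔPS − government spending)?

Pre-subsidy: 382/3 - (1/3)Q = 434/9 + (1/9)Q gives Q* = 178 and P* = 68.
With the subsidy, sellers receive Ps = Pb + 32 for each unit, where Pb is the price buyers pay.
On the curves, Pb = 382/3 - (1/3)Q and Ps = 434/9 + (1/9)Q; the wedge Ps − Pb = 32 gives 434/9 + (1/9)Q − (382/3 - (1/3)Q) = 32, so Q' = 250.
Then Pb = 382/3 − (1/3)·250 = 44 and Ps = 434/9 + (1/9)·250 = 76.
ΔCS = ½(178 + 250)(68 − 44) = 5136; ΔPS = ½(178 + 250)(76 − 68) = 1712.
Government spending = 32 × 250 = 8000.
Net change = 5136 + 1712 − 8000 = -1152. The loss equals the DWL triangle ½·32·72.

Net change in total surplus = -£1152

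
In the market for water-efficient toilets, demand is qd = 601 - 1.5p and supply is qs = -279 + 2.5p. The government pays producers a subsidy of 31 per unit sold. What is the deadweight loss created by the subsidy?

Pre-subsidy: 601 - 1.5p = -279 + 2.5p gives p* = 220, q* = 271.
With the subsidy, sellers receive ps = pb + 31 for each unit, where pb is the price buyers pay.
Supply in terms of pb becomes qs = -279 + 2.5(pb + 31) = -201.5 + 2.5pb. Setting this equal to demand: 601 - 1.5pb = -201.5 + 2.5pb, so pb = 200.625.
Sellers receive ps = 200.625 + 31 = 231.625; q' = 601 − 1.5·200.625 = 300.0625.
The subsidy expands output by 300.0625 − 271 = 29.0625 past the efficient level; on those units the gap between marginal cost and willingness to pay runs from 0 up to 31.
DWL = ½ × 31 × 29.0625 = 450.46875.

Deadweight loss = 450.46875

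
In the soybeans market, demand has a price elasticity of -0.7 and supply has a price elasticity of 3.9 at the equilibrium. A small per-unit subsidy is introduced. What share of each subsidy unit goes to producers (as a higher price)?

For a small subsidy around the equilibrium, the benefit split depends on the relative slopes, which at a point are proportional to the elasticities.
Buyer share = εs/(εs + |εd|) = 3.9/(3.9 + 0.7) = 39/46; seller share = |εd|/(εs + |εd|) = 7/46.
So producers capture 7/46 of the subsidy.

Producer share = 7/46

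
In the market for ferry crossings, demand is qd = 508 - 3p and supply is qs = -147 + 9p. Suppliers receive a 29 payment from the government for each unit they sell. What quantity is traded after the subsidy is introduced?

q' = 409.5

Pre-subsidy: 508 - 3p = -147 + 9p gives p* = 655/12, q* = 344.25.
With the subsidy, sellers receive ps = pb + 29 for each unit, where pb is the price buyers pay.
Supply in terms of pb becomes qs = -147 + 9(pb + 29) = 114 + 9pb. Setting this equal to demand: 508 - 3pb = 114 + 9pb, so pb = 197/6.
Sellers receive ps = 197/6 + 29 = 371/6; q' = 508 − 3·(197/6) = 409.5.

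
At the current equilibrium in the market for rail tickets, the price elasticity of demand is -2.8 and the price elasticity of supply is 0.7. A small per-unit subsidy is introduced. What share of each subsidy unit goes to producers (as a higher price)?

For a small subsidy around the equilibrium, the benefit split depends on the relative slopes, which at a point are proportional to the elasticities.
Buyer share = εs/(εs + |εd|) = 0.7/(0.7 + 2.8) = 0.2; seller share = |εd|/(εs + |εd|) = 0.8.
So producers capture 0.8 of the subsidy.

Producer share = 0.8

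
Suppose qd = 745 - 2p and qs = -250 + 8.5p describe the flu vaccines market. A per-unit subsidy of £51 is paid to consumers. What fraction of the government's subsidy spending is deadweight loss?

DWL / government spending = 867/13399

Pre-subsidy: 745 - 2p = -250 + 8.5p gives p* = 1990/21, q* = 11665/21.
With the rebate, buyers effectively pay pb = ps − 51, where ps is the price sellers receive.
Demand in terms of ps becomes qd = 745 − 2(ps − 51) = 847 - 2ps. Setting this equal to supply: 847 - 2ps = -250 + 8.5ps, so ps = 2194/21.
Buyers pay pb = 2194/21 − 51 = 1123/21; q' = -250 + 8.5·(2194/21) = 13399/21.
ΔCS = ½(11665/21 + 13399/21)(1990/21 − 1123/21) = 3621748/147; ΔPS = ½(11665/21 + 13399/21)(2194/21 − 1990/21) = 852176/147.
Government spending = 51 × 13399/21 = 227783/7.
DWL = ½ × 51 × (13399/21 − 11665/21) = 14739/7; fraction = (14739/7) / (227783/7) = 867/13399.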